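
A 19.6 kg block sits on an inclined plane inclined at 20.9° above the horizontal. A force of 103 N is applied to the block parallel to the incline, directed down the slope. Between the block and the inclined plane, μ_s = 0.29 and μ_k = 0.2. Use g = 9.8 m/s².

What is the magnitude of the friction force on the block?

Perpendicular to the surface, N = m g cos θ = 19.6·9.8·cos 20.9° = 179.4 N.
Parallel to the incline, ΣF = 0 gives f = m g sin θ + P = 68.52 + 103 = 171.5 N (up-slope positive).
Maximum static friction available: μ_s N = 0.29 × 179.4 = 52.04 N.
Since |171.5| > 52.04 N, static friction cannot hold it; the block slides down the incline and kinetic friction applies: f = μ_k N = 0.2 × 179.4 = 35.9 N.

f ≈ 35.9 N (up the incline)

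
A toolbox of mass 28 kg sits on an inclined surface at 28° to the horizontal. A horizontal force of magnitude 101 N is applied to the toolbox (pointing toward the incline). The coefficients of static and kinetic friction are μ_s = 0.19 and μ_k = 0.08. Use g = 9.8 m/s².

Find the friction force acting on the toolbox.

Normal direction: N = m g cos θ + P sin θ = 289.7 N.
Parallel to the incline: P cos θ − m g sin θ = 89.18 − 128.8 = -39.65 N; the friction needed to balance this is 39.65 N acting up the slope.
Maximum static friction: μ_s N = 0.19 × 289.7 = 55.04 N.
Since 39.65 N is within the 55.04 N limit, the toolbox stays put and friction is exactly 39.6 N.

f ≈ 39.6 N (up the incline)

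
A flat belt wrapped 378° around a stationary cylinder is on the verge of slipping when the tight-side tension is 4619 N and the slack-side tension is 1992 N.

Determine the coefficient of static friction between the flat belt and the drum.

μ ≈ 0.127

T₂/T₁ = e^{μβ} → μ = ln(T₂/T₁)/β.
β = 378° = 6.597 rad.
μ = ln(4619/1992)/6.597 = ln(2.319)/6.597 = 0.127.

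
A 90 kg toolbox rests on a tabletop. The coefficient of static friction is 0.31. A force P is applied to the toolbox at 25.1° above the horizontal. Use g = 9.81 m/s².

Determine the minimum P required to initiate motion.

N = m g − P sin α (the pull lifts the toolbox).
At impending slip, P cos α = μ_s N = μ_s (m g − P sin α).
Solving: P (cos α + μ_s sin α) = μ_s m g → P = 0.31×883/(cos 25.1° + 0.31 sin 25.1°) = 274/1.037 = 264 N.

P ≈ 264 N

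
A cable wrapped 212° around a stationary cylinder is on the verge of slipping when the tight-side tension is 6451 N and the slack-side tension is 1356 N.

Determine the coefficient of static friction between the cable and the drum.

μ ≈ 0.422

T₂/T₁ = e^{μβ} → μ = ln(T₂/T₁)/β.
β = 212° = 3.7 rad.
μ = ln(6451/1356)/3.7 = ln(4.757)/3.7 = 0.422.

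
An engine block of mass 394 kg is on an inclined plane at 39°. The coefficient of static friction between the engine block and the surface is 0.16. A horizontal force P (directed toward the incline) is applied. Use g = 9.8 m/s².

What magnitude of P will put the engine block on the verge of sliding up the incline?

P ≈ 4300 N

At impending motion up the slope, friction acts down-slope at its limit: f = μ_s N.
Perpendicular to the incline: N = m g cos θ + P sin θ.
Along the incline: P cos θ = m g sin θ + μ_s N = m g sin θ + μ_s (m g cos θ + P sin θ).
Solving, P (cos θ − μ_s sin θ) = m g (sin θ + μ_s cos θ), so P = 394×9.8×(sin 39° + 0.16 cos 39°)/(cos 39° − 0.16 sin 39°) = 3860×0.7537/0.6765 = 4300 N.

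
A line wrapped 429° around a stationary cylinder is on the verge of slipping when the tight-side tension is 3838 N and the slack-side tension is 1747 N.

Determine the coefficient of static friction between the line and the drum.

μ ≈ 0.105

T₂/T₁ = e^{μβ} → μ = ln(T₂/T₁)/β.
β = 429° = 7.487 rad.
μ = ln(3838/1747)/7.487 = ln(2.197)/7.487 = 0.105.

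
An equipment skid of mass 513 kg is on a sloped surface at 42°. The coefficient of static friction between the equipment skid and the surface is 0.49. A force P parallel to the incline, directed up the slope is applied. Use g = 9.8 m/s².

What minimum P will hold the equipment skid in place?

P_min ≈ 1530 N

The equipment skid tends to slide down (tan θ > μ_s), so at the point of impending slip friction acts up-slope at its limit: f = μ_s N.
P is parallel to the surface, so N = m g cos θ = 3740 N.
Along the incline: P + μ_s N = m g sin θ, so P = 3360 − 0.49×3740 = 1530 N.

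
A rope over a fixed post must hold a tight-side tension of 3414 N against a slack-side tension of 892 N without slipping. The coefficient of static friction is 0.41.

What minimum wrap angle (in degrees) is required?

β_min ≈ 188°

T₂/T₁ = e^{μβ} → β = ln(T₂/T₁)/μ.
β = ln(3414/892)/0.41 = 1.342/0.41 = 3.274 rad.
In degrees: β = 3.274 × 180/π = 188°.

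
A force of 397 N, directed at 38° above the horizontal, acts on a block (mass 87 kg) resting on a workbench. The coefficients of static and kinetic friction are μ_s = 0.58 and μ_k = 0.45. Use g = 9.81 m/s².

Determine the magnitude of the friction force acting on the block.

N = m g − P sin α = 853.5 − 397×sin 38° = 609.1 N.
For equilibrium, f = P cos α = 397×cos 38° = 312.8 N.
μ_s N = 0.58 × 609.1 = 353.3 N.
Since 312.8 N does not exceed the limit, the block stays at rest and f = 313 N.

f ≈ 313 N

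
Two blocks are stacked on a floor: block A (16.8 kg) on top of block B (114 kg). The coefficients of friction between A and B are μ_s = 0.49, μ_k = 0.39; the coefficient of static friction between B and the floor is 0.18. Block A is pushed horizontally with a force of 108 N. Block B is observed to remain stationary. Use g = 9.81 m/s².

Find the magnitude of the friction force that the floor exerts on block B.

f ≈ 64.3 N

The normal force B exerts on A is simply A's weight, N₁ = 164.8 N.
So the A–B interface can sustain at most μ_s N₁ = 80.76 N of static friction.
Since P = 108 N > 80.76 N, A slides on B; the A–B friction is kinetic: f₁ = μ_k N₁ = 0.39×164.8 = 64.3 N.
B experiences an equal 64.3 N forward from A (third law). B is in equilibrium, so the floor supplies f₂ = 64.3 N of static friction (limit μ_s(m_A+m_B)g = 231 N, not exceeded).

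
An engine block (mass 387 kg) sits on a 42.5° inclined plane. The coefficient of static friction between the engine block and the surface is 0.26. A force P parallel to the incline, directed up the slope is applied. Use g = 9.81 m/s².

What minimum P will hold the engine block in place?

P_min ≈ 1840 N

The engine block tends to slide down (tan θ > μ_s), so at the point of impending slip friction acts up-slope at its limit: f = μ_s N.
P is parallel to the surface, so N = m g cos θ = 2800 N.
Along the incline: P + μ_s N = m g sin θ, so P = 2560 − 0.26×2800 = 1840 N.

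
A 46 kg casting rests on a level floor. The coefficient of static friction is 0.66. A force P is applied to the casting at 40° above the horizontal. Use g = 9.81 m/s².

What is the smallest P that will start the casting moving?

P ≈ 250 N

N = m g − P sin α (the pull lifts the casting).
At impending slip, P cos α = μ_s N = μ_s (m g − P sin α).
Solving: P (cos α + μ_s sin α) = μ_s m g → P = 0.66×451/(cos 40° + 0.66 sin 40°) = 298/1.19 = 250 N.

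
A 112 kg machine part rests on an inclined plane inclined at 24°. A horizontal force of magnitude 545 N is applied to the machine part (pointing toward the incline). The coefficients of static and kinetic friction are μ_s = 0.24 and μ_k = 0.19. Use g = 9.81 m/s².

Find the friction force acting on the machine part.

Resolve perpendicular to the incline: N = m g cos θ + P sin θ = 112×9.81×cos 24° + 545×sin 24° = 1225 N.
Along the incline, the net driving force (taking up-slope positive) is P cos θ − m g sin θ = 497.9 − 446.9 = 50.99 N, so equilibrium requires friction f = -50.99 N (down-slope).
The limit of static friction is μ_s N = 294.1 N.
|f_req| = 50.99 ≤ 294.1 N → the machine part is in equilibrium; friction equals the required value.

f ≈ 51 N (down the incline)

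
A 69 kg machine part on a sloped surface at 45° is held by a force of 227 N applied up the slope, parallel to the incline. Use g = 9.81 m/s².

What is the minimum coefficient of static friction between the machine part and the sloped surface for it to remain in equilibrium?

N = m g cos θ = 478.6 N.
Friction must make up the shortfall along the incline: f = m g sin θ − P = 478.6 − 227 = 251.6 N.
At the threshold f = μ_s N, so μ_s,min = 251.6/478.6 = 0.526.

μ_s,min ≈ 0.526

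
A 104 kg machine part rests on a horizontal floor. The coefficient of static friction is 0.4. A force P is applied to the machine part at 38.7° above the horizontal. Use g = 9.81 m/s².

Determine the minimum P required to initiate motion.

P ≈ 396 N

N = m g − P sin α (the pull lifts the machine part).
At impending slip, P cos α = μ_s N = μ_s (m g − P sin α).
Solving: P (cos α + μ_s sin α) = μ_s m g → P = 0.4×1020/(cos 38.7° + 0.4 sin 38.7°) = 408/1.031 = 396 N.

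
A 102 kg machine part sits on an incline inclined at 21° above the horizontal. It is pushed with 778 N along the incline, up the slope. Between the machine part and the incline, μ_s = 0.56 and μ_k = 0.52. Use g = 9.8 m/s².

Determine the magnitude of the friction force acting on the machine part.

The normal reaction is N = m g cos θ = 933.2 N.
Parallel to the incline, ΣF = 0 gives f = m g sin θ − P = 358.2 − 778 = -419.8 N (up-slope positive).
Static friction can supply at most μ_s N = 522.6 N.
Since |-419.8| ≤ 522.6 N, the machine part remains in static equilibrium and friction takes exactly the required value.

f ≈ 420 N (down the incline)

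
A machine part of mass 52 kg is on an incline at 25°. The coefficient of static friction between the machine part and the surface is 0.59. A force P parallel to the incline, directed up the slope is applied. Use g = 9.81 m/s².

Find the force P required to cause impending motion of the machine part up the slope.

P ≈ 488 N

At impending motion up the slope, friction acts down-slope at its limit: f = μ_s N.
P is parallel to the surface, so N = m g cos θ = 462 N.
Along the incline: P = m g sin θ + μ_s N = 216 + 0.59×462 = 488 N.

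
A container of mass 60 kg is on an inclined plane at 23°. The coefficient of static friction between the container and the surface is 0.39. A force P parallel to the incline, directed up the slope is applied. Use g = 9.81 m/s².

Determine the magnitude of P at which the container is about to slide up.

P ≈ 441 N

At impending motion up the slope, friction acts down-slope at its limit: f = μ_s N.
P is parallel to the surface, so N = m g cos θ = 542 N.
Along the incline: P = m g sin θ + μ_s N = 230 + 0.39×542 = 441 N.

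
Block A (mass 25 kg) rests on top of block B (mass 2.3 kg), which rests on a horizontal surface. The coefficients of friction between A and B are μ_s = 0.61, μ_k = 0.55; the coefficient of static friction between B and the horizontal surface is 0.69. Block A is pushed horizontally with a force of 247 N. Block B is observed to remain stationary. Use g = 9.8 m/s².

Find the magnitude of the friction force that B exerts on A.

Between the blocks, N₁ = m_A g = 245 N.
So the A–B interface can sustain at most μ_s N₁ = 149.5 N of static friction.
Since P = 247 N > 149.5 N, A slides on B; the A–B friction is kinetic: f₁ = μ_k N₁ = 0.55×245 = 135 N.
By Newton's third law B feels 135 N forward from A. With B stationary, the floor's static friction on B balances it: f₂ = 135 N (well within μ_s(m_A+m_B)g = 184.6 N).

f ≈ 135 N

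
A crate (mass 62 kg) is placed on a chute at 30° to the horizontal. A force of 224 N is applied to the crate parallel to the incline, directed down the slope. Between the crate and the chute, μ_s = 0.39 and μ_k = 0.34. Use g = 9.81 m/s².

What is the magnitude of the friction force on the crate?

f ≈ 179 N (up the incline)

The normal reaction is N = m g cos θ = 526.7 N.
For equilibrium along the incline the friction force must supply f = m g sin θ + P = 304.1 + 224 = 528.1 N (positive meaning up-slope).
The static-friction ceiling is μ_s N = 0.39 × 526.7 = 205.4 N.
Since |528.1| > 205.4 N, static friction cannot hold it; the crate slides down the incline and kinetic friction applies: f = μ_k N = 0.34 × 526.7 = 179 N.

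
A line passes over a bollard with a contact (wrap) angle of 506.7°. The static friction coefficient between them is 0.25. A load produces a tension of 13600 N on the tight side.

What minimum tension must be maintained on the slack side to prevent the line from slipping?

Capstan equation at impending slip: T_tight/T_slack = e^{μβ}.
β = 506.7° = 8.844 rad; e^{μβ} = e^{0.25×8.844} = 9.124.
T_slack = T_tight / e^{μβ} = 13600 / 9.124 = 1490 N.

T_min ≈ 1490 N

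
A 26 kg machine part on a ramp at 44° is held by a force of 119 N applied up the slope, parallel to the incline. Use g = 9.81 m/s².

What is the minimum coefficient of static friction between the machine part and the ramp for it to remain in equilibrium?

N = m g cos θ = 183.5 N.
Friction must make up the shortfall along the incline: f = m g sin θ − P = 177.2 − 119 = 58.18 N.
At the threshold f = μ_s N, so μ_s,min = 58.18/183.5 = 0.317.

μ_s,min ≈ 0.317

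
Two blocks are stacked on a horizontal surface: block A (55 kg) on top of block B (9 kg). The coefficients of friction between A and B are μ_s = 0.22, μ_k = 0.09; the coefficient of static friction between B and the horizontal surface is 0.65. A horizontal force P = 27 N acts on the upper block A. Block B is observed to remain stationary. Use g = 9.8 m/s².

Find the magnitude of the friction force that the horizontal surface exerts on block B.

f ≈ 27 N

Normal force at the A–B interface: N₁ = m_A g = 539 N.
So the A–B interface can sustain at most μ_s N₁ = 118.6 N of static friction.
P = 27 N is within that limit, so A and B move together (both at rest); the A–B friction is simply f₁ = P = 27 N.
By Newton's third law B feels 27 N forward from A. With B stationary, the floor's static friction on B balances it: f₂ = 27 N (well within μ_s(m_A+m_B)g = 407.7 N).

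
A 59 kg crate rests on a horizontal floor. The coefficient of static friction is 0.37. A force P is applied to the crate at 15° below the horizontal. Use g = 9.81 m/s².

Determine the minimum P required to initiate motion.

N = m g + P sin α (the push presses the crate into the horizontal floor).
At impending slip, P cos α = μ_s N = μ_s (m g + P sin α).
Solving: P (cos α − μ_s sin α) = μ_s m g → P = 0.37×579/(cos 15° − 0.37 sin 15°) = 214/0.8702 = 246 N.

P ≈ 246 N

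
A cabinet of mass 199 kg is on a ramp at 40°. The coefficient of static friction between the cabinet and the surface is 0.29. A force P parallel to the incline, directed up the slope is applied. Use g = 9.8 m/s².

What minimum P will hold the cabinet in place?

P_min ≈ 820 N

The cabinet tends to slide down (tan θ > μ_s), so at the point of impending slip friction acts up-slope at its limit: f = μ_s N.
P is parallel to the surface, so N = m g cos θ = 1490 N.
Along the incline: P + μ_s N = m g sin θ, so P = 1250 − 0.29×1490 = 820 N.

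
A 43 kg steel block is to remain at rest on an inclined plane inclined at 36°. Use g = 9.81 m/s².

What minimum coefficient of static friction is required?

μ_s,min ≈ 0.727

At the slip threshold m g sin θ = μ_s m g cos θ, so μ_s,min = tan θ.
μ_s,min = tan 36° = 0.727.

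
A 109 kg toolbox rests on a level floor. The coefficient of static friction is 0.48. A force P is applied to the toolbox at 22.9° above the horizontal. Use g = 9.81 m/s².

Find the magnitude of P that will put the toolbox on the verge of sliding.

P ≈ 463 N

N = m g − P sin α (the pull lifts the toolbox).
At impending slip, P cos α = μ_s N = μ_s (m g − P sin α).
Solving: P (cos α + μ_s sin α) = μ_s m g → P = 0.48×1070/(cos 22.9° + 0.48 sin 22.9°) = 513/1.108 = 463 N.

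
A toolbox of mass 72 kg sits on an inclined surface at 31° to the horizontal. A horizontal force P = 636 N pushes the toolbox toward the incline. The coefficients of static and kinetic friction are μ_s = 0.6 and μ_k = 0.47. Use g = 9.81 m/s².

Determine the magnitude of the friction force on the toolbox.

f ≈ 181 N (down the incline)

Normal direction: N = m g cos θ + P sin θ = 933 N.
Parallel to the incline: P cos θ − m g sin θ = 545.2 − 363.8 = 181.4 N; the friction needed to balance this is 181.4 N acting down the slope.
The limit of static friction is μ_s N = 559.8 N.
|f_req| = 181.4 ≤ 559.8 N → the toolbox is in equilibrium; friction equals the required value.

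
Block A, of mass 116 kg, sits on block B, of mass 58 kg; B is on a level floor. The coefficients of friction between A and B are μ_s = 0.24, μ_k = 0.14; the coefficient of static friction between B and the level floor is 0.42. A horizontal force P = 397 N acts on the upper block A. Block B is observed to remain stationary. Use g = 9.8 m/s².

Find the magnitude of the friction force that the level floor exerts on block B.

The normal force B exerts on A is simply A's weight, N₁ = 1137 N.
Maximum static friction on A from B: μ_s N₁ = 0.24×1137 = 272.8 N.
Since P = 397 N > 272.8 N, A slides on B; the A–B friction is kinetic: f₁ = μ_k N₁ = 0.14×1137 = 159 N.
B experiences an equal 159 N forward from A (third law). B is in equilibrium, so the floor supplies f₂ = 159 N of static friction (limit μ_s(m_A+m_B)g = 716.2 N, not exceeded).

f ≈ 159 N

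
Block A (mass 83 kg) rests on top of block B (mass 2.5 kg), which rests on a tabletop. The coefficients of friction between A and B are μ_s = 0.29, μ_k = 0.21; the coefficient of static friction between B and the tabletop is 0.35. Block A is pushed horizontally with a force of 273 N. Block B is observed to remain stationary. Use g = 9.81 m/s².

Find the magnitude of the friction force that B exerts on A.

f ≈ 171 N

Normal force at the A–B interface: N₁ = m_A g = 814.2 N.
So the A–B interface can sustain at most μ_s N₁ = 236.1 N of static friction.
P = 273 N exceeds that limit, so A slips over B and the interface friction becomes kinetic: f₁ = μ_k N₁ = 0.21×814.2 = 171 N.
By Newton's third law B feels 171 N forward from A. With B stationary, the floor's static friction on B balances it: f₂ = 171 N (well within μ_s(m_A+m_B)g = 293.6 N).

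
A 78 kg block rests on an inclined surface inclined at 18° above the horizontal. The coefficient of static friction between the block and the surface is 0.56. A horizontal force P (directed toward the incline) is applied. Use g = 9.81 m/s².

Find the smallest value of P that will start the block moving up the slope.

At impending motion up the slope, friction acts down-slope at its limit: f = μ_s N.
Perpendicular to the incline: N = m g cos θ + P sin θ.
Along the incline: P cos θ = m g sin θ + μ_s N = m g sin θ + μ_s (m g cos θ + P sin θ).
Solving, P (cos θ − μ_s sin θ) = m g (sin θ + μ_s cos θ), so P = 78×9.81×(sin 18° + 0.56 cos 18°)/(cos 18° − 0.56 sin 18°) = 765×0.8416/0.778 = 828 N.

P ≈ 828 N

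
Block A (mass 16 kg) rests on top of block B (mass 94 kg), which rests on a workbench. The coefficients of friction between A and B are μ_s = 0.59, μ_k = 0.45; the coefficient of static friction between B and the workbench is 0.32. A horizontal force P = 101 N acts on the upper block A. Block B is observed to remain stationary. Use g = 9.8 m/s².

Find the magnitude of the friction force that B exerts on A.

Between the blocks, N₁ = m_A g = 156.8 N.
So the A–B interface can sustain at most μ_s N₁ = 92.51 N of static friction.
P = 101 N exceeds that limit, so A slips over B and the interface friction becomes kinetic: f₁ = μ_k N₁ = 0.45×156.8 = 70.6 N.
B experiences an equal 70.6 N forward from A (third law). B is in equilibrium, so the floor supplies f₂ = 70.6 N of static friction (limit μ_s(m_A+m_B)g = 345 N, not exceeded).

f ≈ 70.6 N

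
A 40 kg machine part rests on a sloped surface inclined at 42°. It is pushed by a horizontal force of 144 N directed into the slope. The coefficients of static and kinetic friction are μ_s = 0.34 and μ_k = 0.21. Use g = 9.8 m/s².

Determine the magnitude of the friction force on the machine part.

Resolve perpendicular to the incline: N = m g cos θ + P sin θ = 40×9.8×cos 42° + 144×sin 42° = 387.7 N.
Parallel to the incline: P cos θ − m g sin θ = 107 − 262.3 = -155.3 N; the friction needed to balance this is 155.3 N acting up the slope.
Maximum static friction: μ_s N = 0.34 × 387.7 = 131.8 N.
|f_req| = 155.3 > 131.8 N → the machine part slides down the incline; f = μ_k N = 0.21 × 387.7 = 81.4 N.

f ≈ 81.4 N (up the incline)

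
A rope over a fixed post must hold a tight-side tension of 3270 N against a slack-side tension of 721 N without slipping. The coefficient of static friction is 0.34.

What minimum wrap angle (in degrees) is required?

β_min ≈ 255°

T₂/T₁ = e^{μβ} → β = ln(T₂/T₁)/μ.
β = ln(3270/721)/0.34 = 1.512/0.34 = 4.447 rad.
In degrees: β = 4.447 × 180/π = 255°.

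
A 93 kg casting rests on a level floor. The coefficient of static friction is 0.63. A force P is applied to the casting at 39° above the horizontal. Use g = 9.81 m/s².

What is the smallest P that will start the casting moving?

N = m g − P sin α (the pull lifts the casting).
At impending slip, P cos α = μ_s N = μ_s (m g − P sin α).
Solving: P (cos α + μ_s sin α) = μ_s m g → P = 0.63×912/(cos 39° + 0.63 sin 39°) = 575/1.174 = 490 N.

P ≈ 490 N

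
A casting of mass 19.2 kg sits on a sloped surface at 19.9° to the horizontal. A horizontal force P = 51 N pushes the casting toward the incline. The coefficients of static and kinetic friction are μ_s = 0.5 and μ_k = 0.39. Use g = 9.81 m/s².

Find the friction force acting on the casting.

f ≈ 16.2 N (up the incline)

The horizontal push has a component P sin θ into the surface, so N = m g cos θ + P sin θ = 177.1 + 17.36 = 194.5 N.
Along the incline, the net driving force (taking up-slope positive) is P cos θ − m g sin θ = 47.95 − 64.11 = -16.16 N, so equilibrium requires friction f = 16.16 N (up-slope).
Maximum static friction: μ_s N = 0.5 × 194.5 = 97.23 N.
|f_req| = 16.16 ≤ 97.23 N → the casting is in equilibrium; friction equals the required value.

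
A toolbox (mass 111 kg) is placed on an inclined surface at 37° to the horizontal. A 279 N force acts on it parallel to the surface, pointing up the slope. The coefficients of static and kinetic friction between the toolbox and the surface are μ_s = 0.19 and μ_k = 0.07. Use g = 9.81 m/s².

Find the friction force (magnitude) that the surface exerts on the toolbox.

Normal force: N = m g cos θ = 111 × 9.81 × cos 37° = 869.6 N.
The friction needed for equilibrium is m g sin θ − P = 655.3 − 279 = 376.3 N, measured positive up-slope.
Static friction can supply at most μ_s N = 165.2 N.
Since |376.3| > 165.2 N, static friction cannot hold it; the toolbox slides down the incline and kinetic friction applies: f = μ_k N = 0.07 × 869.6 = 60.9 N.

f ≈ 60.9 N (up the incline)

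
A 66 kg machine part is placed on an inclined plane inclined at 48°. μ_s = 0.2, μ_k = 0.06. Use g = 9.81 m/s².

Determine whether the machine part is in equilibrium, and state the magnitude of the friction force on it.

N = m g cos θ = 433 N.
Down-slope weight component: m g sin θ = 481 N.
μ_s N = 86.6 N.
481 > 86.6 N, so it slides; kinetic friction f = μ_k N = 0.06×433 = 26 N.

f ≈ 26 N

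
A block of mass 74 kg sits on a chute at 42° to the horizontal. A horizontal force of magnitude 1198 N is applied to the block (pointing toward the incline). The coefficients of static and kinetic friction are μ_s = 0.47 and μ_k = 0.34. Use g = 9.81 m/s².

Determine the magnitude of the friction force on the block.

Normal direction: N = m g cos θ + P sin θ = 1341 N.
Along the incline, the net driving force (taking up-slope positive) is P cos θ − m g sin θ = 890.3 − 485.7 = 404.5 N, so equilibrium requires friction f = -404.5 N (down-slope).
The limit of static friction is μ_s N = 630.3 N.
|f_req| = 404.5 ≤ 630.3 N → the block is in equilibrium; friction equals the required value.

f ≈ 405 N (down the incline)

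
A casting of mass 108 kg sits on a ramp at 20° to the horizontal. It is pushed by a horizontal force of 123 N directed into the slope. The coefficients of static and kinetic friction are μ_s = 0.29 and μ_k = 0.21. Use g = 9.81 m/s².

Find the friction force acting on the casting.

Normal direction: N = m g cos θ + P sin θ = 1038 N.
Along the incline, the net driving force (taking up-slope positive) is P cos θ − m g sin θ = 115.6 − 362.4 = -246.8 N, so equilibrium requires friction f = 246.8 N (up-slope).
The limit of static friction is μ_s N = 300.9 N.
|f_req| = 246.8 ≤ 300.9 N → the casting is in equilibrium; friction equals the required value.

f ≈ 247 N (up the incline)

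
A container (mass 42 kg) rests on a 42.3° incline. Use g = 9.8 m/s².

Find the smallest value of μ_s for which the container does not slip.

At the slip threshold m g sin θ = μ_s m g cos θ, so μ_s,min = tan θ.
μ_s,min = tan 42.3° = 0.91.

μ_s,min ≈ 0.91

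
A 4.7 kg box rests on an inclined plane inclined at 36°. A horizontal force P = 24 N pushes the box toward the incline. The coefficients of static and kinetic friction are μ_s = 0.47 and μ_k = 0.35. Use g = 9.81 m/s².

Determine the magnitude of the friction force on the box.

f ≈ 7.68 N (up the incline)

Resolve perpendicular to the incline: N = m g cos θ + P sin θ = 4.7×9.81×cos 36° + 24×sin 36° = 51.41 N.
Parallel to the incline: P cos θ − m g sin θ = 19.42 − 27.1 = -7.685 N; the friction needed to balance this is 7.685 N acting up the slope.
The limit of static friction is μ_s N = 24.16 N.
|f_req| = 7.685 ≤ 24.16 N → the box is in equilibrium; friction equals the required value.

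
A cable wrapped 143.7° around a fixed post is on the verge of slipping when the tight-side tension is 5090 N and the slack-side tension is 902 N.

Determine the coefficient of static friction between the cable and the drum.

T₂/T₁ = e^{μβ} → μ = ln(T₂/T₁)/β.
β = 143.7° = 2.508 rad.
μ = ln(5090/902)/2.508 = ln(5.643)/2.508 = 0.69.

μ ≈ 0.69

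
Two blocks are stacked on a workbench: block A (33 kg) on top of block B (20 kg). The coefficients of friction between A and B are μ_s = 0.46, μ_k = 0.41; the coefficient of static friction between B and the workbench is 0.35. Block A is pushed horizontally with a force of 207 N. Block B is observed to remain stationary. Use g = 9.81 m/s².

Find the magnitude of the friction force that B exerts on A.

Between the blocks, N₁ = m_A g = 323.7 N.
Maximum static friction on A from B: μ_s N₁ = 0.46×323.7 = 148.9 N.
P = 207 N exceeds that limit, so A slips over B and the interface friction becomes kinetic: f₁ = μ_k N₁ = 0.41×323.7 = 133 N.
B experiences an equal 133 N forward from A (third law). B is in equilibrium, so the floor supplies f₂ = 133 N of static friction (limit μ_s(m_A+m_B)g = 182 N, not exceeded).

f ≈ 133 N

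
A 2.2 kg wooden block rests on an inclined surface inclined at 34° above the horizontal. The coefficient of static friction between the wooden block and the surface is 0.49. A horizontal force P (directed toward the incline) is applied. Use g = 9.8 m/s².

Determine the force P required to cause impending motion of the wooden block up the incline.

P ≈ 37.5 N

At impending motion up the slope, friction acts down-slope at its limit: f = μ_s N.
Perpendicular to the incline: N = m g cos θ + P sin θ.
Along the incline: P cos θ = m g sin θ + μ_s N = m g sin θ + μ_s (m g cos θ + P sin θ).
Solving, P (cos θ − μ_s sin θ) = m g (sin θ + μ_s cos θ), so P = 2.2×9.8×(sin 34° + 0.49 cos 34°)/(cos 34° − 0.49 sin 34°) = 21.6×0.9654/0.555 = 37.5 N.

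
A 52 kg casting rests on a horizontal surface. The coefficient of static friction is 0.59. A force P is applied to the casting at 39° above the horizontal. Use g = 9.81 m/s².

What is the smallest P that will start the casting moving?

P ≈ 262 N

N = m g − P sin α (the pull lifts the casting).
At impending slip, P cos α = μ_s N = μ_s (m g − P sin α).
Solving: P (cos α + μ_s sin α) = μ_s m g → P = 0.59×510/(cos 39° + 0.59 sin 39°) = 301/1.148 = 262 N.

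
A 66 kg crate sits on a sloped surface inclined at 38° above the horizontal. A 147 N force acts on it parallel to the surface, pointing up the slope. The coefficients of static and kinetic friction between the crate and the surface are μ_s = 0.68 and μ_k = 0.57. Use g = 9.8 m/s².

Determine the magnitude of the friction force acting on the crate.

Perpendicular to the surface, N = m g cos θ = 66·9.8·cos 38° = 509.7 N.
For equilibrium along the incline the friction force must supply f = m g sin θ − P = 398.2 − 147 = 251.2 N (positive meaning up-slope).
The static-friction ceiling is μ_s N = 0.68 × 509.7 = 346.6 N.
Since |251.2| ≤ 346.6 N, no slip — friction simply equals what equilibrium demands.

f ≈ 251 N (up the incline)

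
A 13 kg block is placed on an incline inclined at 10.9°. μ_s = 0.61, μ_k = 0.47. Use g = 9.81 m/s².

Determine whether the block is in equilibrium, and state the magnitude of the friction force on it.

N = m g cos θ = 125 N.
Down-slope weight component: m g sin θ = 24.1 N.
μ_s N = 76.4 N.
24.1 ≤ 76.4 N, so it stays put; friction = 24.1 N.

f ≈ 24.1 N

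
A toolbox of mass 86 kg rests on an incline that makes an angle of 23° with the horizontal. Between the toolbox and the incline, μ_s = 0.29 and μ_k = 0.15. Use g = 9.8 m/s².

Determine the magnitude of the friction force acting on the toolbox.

Perpendicular to the surface, N = m g cos θ = 86·9.8·cos 23° = 775.8 N.
For equilibrium along the incline, friction must balance the weight component: f = m g sin θ = 329.3 N up the slope.
Static friction can supply at most μ_s N = 225 N.
Since |329.3| > 225 N, static friction cannot hold it; the toolbox slides down the incline and kinetic friction applies: f = μ_k N = 0.15 × 775.8 = 116 N.

f ≈ 116 N (up the incline)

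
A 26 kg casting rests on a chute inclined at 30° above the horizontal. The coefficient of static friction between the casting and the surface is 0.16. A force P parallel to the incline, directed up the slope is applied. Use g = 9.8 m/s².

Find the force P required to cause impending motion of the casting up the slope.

At impending motion up the slope, friction acts down-slope at its limit: f = μ_s N.
P is parallel to the surface, so N = m g cos θ = 221 N.
Along the incline: P = m g sin θ + μ_s N = 127 + 0.16×221 = 163 N.

P ≈ 163 N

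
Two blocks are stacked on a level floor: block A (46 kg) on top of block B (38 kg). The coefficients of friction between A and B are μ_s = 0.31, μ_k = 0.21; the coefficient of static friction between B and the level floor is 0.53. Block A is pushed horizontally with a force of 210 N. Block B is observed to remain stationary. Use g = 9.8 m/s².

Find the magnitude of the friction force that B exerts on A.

f ≈ 94.7 N

The normal force B exerts on A is simply A's weight, N₁ = 450.8 N.
Maximum static friction on A from B: μ_s N₁ = 0.31×450.8 = 139.7 N.
Since P = 210 N > 139.7 N, A slides on B; the A–B friction is kinetic: f₁ = μ_k N₁ = 0.21×450.8 = 94.7 N.
B experiences an equal 94.7 N forward from A (third law). B is in equilibrium, so the floor supplies f₂ = 94.7 N of static friction (limit μ_s(m_A+m_B)g = 436.3 N, not exceeded).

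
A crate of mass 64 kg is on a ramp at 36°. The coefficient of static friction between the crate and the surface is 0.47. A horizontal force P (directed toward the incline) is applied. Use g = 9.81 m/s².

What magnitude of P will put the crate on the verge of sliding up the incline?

At impending motion up the slope, friction acts down-slope at its limit: f = μ_s N.
Perpendicular to the incline: N = m g cos θ + P sin θ.
Along the incline: P cos θ = m g sin θ + μ_s N = m g sin θ + μ_s (m g cos θ + P sin θ).
Solving, P (cos θ − μ_s sin θ) = m g (sin θ + μ_s cos θ), so P = 64×9.81×(sin 36° + 0.47 cos 36°)/(cos 36° − 0.47 sin 36°) = 628×0.968/0.5328 = 1140 N.

P ≈ 1140 N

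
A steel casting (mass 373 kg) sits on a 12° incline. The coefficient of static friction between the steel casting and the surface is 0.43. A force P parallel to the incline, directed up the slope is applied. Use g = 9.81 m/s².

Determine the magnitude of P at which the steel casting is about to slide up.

P ≈ 2300 N

At impending motion up the slope, friction acts down-slope at its limit: f = μ_s N.
P is parallel to the surface, so N = m g cos θ = 3580 N.
Along the incline: P = m g sin θ + μ_s N = 761 + 0.43×3580 = 2300 N.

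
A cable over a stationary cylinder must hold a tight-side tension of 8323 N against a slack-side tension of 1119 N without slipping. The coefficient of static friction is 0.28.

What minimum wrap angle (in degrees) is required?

β_min ≈ 411°

T₂/T₁ = e^{μβ} → β = ln(T₂/T₁)/μ.
β = ln(8323/1119)/0.28 = 2.007/0.28 = 7.166 rad.
In degrees: β = 7.166 × 180/π = 411°.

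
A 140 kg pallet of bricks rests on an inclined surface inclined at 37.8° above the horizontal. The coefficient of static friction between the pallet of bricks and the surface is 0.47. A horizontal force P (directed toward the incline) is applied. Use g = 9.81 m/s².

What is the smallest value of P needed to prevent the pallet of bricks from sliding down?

The pallet of bricks tends to slide down (tan θ > μ_s), so at the point of impending slip friction acts up-slope at its limit: f = μ_s N.
Perpendicular to the incline: N = m g cos θ + P sin θ.
Along the incline: P cos θ + μ_s N = m g sin θ, i.e. P cos θ + μ_s (m g cos θ + P sin θ) = m g sin θ.
Solving, P (cos θ + μ_s sin θ) = m g (sin θ − μ_s cos θ), so P = 1370×0.2415/1.078 = 308 N.

P_min ≈ 308 N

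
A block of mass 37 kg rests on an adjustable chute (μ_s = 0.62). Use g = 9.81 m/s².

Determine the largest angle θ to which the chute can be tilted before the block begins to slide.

At the slip threshold, m g sin θ = μ_s · m g cos θ, so tan θ = μ_s.
θ_max = arctan(0.62) = 31.8°.

θ_max ≈ 31.8°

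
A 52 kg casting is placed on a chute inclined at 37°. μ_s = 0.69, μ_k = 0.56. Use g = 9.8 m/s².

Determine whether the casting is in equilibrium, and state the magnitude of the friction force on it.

N = m g cos θ = 407 N.
Down-slope weight component: m g sin θ = 307 N.
μ_s N = 281 N.
307 > 281 N, so it slides; kinetic friction f = μ_k N = 0.56×407 = 228 N.

f ≈ 228 N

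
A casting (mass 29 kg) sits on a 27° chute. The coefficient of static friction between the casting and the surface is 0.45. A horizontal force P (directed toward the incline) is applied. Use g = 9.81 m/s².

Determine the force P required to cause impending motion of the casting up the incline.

P ≈ 354 N

At impending motion up the slope, friction acts down-slope at its limit: f = μ_s N.
Perpendicular to the incline: N = m g cos θ + P sin θ.
Along the incline: P cos θ = m g sin θ + μ_s N = m g sin θ + μ_s (m g cos θ + P sin θ).
Solving, P (cos θ − μ_s sin θ) = m g (sin θ + μ_s cos θ), so P = 29×9.81×(sin 27° + 0.45 cos 27°)/(cos 27° − 0.45 sin 27°) = 284×0.8549/0.6867 = 354 N.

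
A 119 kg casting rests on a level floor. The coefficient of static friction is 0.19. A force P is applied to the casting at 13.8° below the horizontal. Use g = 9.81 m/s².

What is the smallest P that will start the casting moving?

P ≈ 240 N

N = m g + P sin α (the push presses the casting into the level floor).
At impending slip, P cos α = μ_s N = μ_s (m g + P sin α).
Solving: P (cos α − μ_s sin α) = μ_s m g → P = 0.19×1170/(cos 13.8° − 0.19 sin 13.8°) = 222/0.9258 = 240 N.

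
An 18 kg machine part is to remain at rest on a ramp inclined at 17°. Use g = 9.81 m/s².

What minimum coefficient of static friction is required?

μ_s,min ≈ 0.306

At the slip threshold m g sin θ = μ_s m g cos θ, so μ_s,min = tan θ.
μ_s,min = tan 17° = 0.306.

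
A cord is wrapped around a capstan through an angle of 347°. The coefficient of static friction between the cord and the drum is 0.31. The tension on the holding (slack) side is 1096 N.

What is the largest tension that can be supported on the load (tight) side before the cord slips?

At impending slip the capstan equation gives T₂/T₁ = e^{μβ} with β in radians.
β = 347° × π/180 = 6.056 rad.
e^{μβ} = e^{0.31×6.056} = 6.537.
T₂ = T₁ · e^{μβ} = 1096 × 6.537 = 7160 N.

T_max ≈ 7160 N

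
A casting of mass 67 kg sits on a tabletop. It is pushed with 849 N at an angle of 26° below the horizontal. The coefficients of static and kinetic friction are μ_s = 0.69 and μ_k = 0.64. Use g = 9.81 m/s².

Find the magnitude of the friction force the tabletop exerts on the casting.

N = m g + P sin α = 657.3 + 849×sin 26° = 1029 N.
The horizontal driving force is P cos α = 763.1 N, so equilibrium needs friction f = 763.1 N.
μ_s N = 0.69 × 1029 = 710.3 N.
The required friction exceeds μ_s N, so the casting moves and f = μ_k N = 659 N.

f ≈ 659 N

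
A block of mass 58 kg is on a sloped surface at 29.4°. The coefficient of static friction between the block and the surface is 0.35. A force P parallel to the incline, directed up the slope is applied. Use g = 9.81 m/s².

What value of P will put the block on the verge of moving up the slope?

At impending motion up the slope, friction acts down-slope at its limit: f = μ_s N.
P is parallel to the surface, so N = m g cos θ = 496 N.
Along the incline: P = m g sin θ + μ_s N = 279 + 0.35×496 = 453 N.

P ≈ 453 N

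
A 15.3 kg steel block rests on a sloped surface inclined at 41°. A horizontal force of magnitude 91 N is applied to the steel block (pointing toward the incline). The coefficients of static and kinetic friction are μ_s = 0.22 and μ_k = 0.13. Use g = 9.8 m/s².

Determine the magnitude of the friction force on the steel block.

Resolve perpendicular to the incline: N = m g cos θ + P sin θ = 15.3×9.8×cos 41° + 91×sin 41° = 172.9 N.
Along the incline, the net driving force (taking up-slope positive) is P cos θ − m g sin θ = 68.68 − 98.37 = -29.69 N, so equilibrium requires friction f = 29.69 N (up-slope).
The limit of static friction is μ_s N = 38.03 N.
|f_req| = 29.69 ≤ 38.03 N → the steel block is in equilibrium; friction equals the required value.

f ≈ 29.7 N (up the incline)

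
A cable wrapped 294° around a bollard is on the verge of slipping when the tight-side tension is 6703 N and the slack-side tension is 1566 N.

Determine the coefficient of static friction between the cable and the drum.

μ ≈ 0.283

T₂/T₁ = e^{μβ} → μ = ln(T₂/T₁)/β.
β = 294° = 5.131 rad.
μ = ln(6703/1566)/5.131 = ln(4.28)/5.131 = 0.283.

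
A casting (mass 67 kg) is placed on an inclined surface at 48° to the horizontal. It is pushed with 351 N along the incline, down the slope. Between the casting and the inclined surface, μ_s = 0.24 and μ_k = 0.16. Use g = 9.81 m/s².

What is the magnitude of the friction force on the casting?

Perpendicular to the surface, N = m g cos θ = 67·9.81·cos 48° = 439.8 N.
For equilibrium along the incline the friction force must supply f = m g sin θ + P = 488.4 + 351 = 839.4 N (positive meaning up-slope).
Static friction can supply at most μ_s N = 105.6 N.
Since |839.4| > 105.6 N, static friction cannot hold it; the casting slides down the incline and kinetic friction applies: f = μ_k N = 0.16 × 439.8 = 70.4 N.

f ≈ 70.4 N (up the incline)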